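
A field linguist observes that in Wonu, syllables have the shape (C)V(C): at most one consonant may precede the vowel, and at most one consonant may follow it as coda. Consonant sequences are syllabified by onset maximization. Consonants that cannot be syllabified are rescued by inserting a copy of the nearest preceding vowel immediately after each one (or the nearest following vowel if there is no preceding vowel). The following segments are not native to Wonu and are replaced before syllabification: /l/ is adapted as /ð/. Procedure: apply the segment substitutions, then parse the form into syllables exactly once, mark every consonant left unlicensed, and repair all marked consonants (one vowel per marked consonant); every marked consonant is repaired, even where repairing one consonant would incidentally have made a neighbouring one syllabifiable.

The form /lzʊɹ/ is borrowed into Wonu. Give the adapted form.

Substitution: /l/ → /ð/, giving /ðzʊɹ/.
Under (C)V(C), the unsyllabifiable consonants are /ð/ (at most one coda consonant is licensed; onsets are limited to one consonant).
Each unlicensed consonant becomes the onset of a new syllable: /ð/ → /ðʊ/.

ðʊzʊɹ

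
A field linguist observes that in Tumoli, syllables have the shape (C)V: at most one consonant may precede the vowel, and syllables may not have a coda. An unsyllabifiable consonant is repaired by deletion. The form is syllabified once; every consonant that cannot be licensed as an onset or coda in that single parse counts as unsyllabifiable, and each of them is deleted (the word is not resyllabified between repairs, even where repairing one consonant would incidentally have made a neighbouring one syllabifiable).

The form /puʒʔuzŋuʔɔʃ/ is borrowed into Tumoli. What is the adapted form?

puʔuŋuʔɔ

Under (C)V, the unsyllabifiable consonants are /ʒ/, /z/, /ʃ/ (no codas are permitted; onsets are limited to one consonant).
Deletion applies to /ʒ/, /z/, /ʃ/.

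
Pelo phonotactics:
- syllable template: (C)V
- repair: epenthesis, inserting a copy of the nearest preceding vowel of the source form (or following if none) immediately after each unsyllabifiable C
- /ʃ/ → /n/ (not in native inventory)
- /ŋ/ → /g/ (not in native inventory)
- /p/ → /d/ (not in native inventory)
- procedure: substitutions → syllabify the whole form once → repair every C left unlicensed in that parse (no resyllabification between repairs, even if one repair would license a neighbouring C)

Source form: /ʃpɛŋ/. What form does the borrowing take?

nɛdɛgɛ

Substitution: /ʃ/ → /n/, /p/ → /d/, /ŋ/ → /g/, giving /ndɛg/.
The consonants /n/, /g/ cannot be parsed into a legal (C)V syllable (no codas are permitted; onsets are limited to one consonant).
Each unlicensed consonant becomes the onset of a new syllable: /n/ → /nɛ/, /g/ → /gɛ/.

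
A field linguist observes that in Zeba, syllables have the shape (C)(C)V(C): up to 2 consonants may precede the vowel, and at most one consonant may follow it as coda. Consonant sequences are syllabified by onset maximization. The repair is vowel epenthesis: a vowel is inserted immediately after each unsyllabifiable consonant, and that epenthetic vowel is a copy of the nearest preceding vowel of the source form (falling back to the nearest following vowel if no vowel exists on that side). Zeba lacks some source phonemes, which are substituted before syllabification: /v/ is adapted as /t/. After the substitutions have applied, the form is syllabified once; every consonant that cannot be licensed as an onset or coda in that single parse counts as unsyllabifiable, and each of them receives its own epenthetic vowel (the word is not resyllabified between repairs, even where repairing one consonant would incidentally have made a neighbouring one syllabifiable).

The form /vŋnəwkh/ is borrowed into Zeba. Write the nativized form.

təŋnəwkəhə

Substitution: /v/ → /t/, giving /tŋnəwkh/.
Syllabifying with onset maximization leaves /t/, /k/, /h/ stranded (at most one coda consonant is licensed; onsets may contain at most 2 consonants).
Inserting the epenthetic vowel yields /t/ → /tə/, /k/ → /kə/, /h/ → /hə/.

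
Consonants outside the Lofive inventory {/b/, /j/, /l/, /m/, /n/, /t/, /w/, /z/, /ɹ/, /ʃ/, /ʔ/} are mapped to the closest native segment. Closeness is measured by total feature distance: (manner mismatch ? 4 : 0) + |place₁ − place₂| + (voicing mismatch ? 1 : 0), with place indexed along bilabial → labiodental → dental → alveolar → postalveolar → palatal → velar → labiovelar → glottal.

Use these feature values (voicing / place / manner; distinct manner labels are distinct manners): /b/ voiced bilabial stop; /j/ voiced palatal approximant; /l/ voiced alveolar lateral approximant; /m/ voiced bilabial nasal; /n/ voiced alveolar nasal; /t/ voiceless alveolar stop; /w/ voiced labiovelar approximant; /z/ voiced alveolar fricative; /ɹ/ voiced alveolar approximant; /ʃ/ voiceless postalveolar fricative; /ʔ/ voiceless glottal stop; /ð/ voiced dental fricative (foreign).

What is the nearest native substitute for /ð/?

z

/z/ is closest: same manner (fricative), place distance 1 (dental→alveolar), same voicing; total 1. Next closest is /ʃ/ at distance 3.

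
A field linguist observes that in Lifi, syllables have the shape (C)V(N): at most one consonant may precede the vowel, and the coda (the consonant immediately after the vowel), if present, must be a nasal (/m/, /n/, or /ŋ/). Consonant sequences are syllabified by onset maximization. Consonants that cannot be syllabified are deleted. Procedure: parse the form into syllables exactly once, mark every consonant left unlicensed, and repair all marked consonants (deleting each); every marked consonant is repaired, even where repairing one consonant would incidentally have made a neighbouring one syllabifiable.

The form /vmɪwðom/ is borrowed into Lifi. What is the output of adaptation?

The consonants /v/, /w/ cannot be parsed into a legal (C)V(N) syllable (only a nasal (/m/, /n/, or /ŋ/) is licensed in coda position; onsets are limited to one consonant).
Deletion applies to /v/, /w/.

mɪðom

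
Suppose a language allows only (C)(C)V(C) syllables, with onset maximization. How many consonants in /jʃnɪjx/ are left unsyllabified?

The consonants /j/, /x/ cannot be parsed into a legal (C)(C)V(C) syllable (at most one coda consonant is licensed; onsets may contain at most 2 consonants).

2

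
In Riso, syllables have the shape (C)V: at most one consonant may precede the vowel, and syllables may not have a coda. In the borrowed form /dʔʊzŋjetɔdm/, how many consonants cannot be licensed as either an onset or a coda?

5

The consonants /d/, /z/, /ŋ/, /d/, /m/ cannot be parsed into a legal (C)V syllable (no codas are permitted; onsets are limited to one consonant).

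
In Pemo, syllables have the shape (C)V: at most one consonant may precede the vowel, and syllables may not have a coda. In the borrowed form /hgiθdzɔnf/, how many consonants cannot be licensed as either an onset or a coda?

5

Under (C)V, the unsyllabifiable consonants are /h/, /θ/, /d/, /n/, /f/ (no codas are permitted; onsets are limited to one consonant).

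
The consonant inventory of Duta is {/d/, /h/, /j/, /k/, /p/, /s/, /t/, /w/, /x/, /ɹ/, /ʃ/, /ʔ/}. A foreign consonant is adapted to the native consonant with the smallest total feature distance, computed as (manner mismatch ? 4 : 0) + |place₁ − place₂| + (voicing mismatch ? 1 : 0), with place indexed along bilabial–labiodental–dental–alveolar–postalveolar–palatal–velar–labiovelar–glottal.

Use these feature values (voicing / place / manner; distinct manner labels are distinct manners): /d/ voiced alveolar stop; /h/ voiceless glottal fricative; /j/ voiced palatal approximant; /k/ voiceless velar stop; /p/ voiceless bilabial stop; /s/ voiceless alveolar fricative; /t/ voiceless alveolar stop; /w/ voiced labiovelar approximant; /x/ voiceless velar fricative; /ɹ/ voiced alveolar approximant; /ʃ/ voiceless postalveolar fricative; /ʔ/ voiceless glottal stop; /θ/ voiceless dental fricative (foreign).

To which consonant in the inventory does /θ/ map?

s

/s/ is closest: same manner (fricative), place distance 1 (dental→alveolar), same voicing; total 1. Next closest is /ʃ/ at distance 2.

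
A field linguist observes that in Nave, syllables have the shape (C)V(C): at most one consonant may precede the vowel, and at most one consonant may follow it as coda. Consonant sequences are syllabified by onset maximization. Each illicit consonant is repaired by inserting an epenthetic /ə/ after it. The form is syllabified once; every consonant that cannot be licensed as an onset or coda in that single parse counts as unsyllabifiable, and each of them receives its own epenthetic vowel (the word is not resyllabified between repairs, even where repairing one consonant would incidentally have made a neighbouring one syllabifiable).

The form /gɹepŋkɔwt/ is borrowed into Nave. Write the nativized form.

Under (C)V(C), the unsyllabifiable consonants are /g/, /ŋ/, /t/ (at most one coda consonant is licensed; onsets are limited to one consonant).
Inserting the epenthetic vowel yields /g/ → /gə/, /ŋ/ → /ŋə/, /t/ → /tə/.

gəɹepŋəkɔwtə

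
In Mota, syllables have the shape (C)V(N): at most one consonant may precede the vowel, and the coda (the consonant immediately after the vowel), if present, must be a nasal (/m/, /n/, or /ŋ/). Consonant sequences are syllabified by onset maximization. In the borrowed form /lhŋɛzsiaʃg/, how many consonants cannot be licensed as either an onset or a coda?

5

The consonants /l/, /h/, /z/, /ʃ/, /g/ cannot be parsed into a legal (C)V(N) syllable (only a nasal (/m/, /n/, or /ŋ/) is licensed in coda position; onsets are limited to one consonant).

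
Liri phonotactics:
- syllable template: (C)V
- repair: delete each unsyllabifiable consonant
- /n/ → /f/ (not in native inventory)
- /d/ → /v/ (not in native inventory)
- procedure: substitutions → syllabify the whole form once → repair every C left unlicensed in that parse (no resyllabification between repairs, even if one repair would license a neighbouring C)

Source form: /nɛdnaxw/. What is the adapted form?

Substitution: /n/ → /f/, /d/ → /v/, giving /fɛvfaxw/.
The consonants /v/, /x/, /w/ cannot be parsed into a legal (C)V syllable (no codas are permitted; onsets are limited to one consonant).
Each unlicensed consonant is deleted: /v/, /x/, /w/.

fɛfa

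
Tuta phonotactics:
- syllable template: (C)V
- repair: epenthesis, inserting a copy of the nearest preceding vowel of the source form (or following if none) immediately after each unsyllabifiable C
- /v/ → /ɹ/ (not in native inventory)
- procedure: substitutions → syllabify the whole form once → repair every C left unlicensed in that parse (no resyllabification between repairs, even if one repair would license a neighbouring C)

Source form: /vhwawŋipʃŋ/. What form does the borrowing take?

ɹahawawaŋipiʃiŋi

Substitution: /v/ → /ɹ/, giving /ɹhwawŋipʃŋ/.
The consonants /ɹ/, /h/, /w/, /p/, /ʃ/, /ŋ/ cannot be parsed into a legal (C)V syllable (no codas are permitted; onsets are limited to one consonant).
Inserting the epenthetic vowel yields /ɹ/ → /ɹa/, /h/ → /ha/, /w/ → /wa/, /p/ → /pi/, /ʃ/ → /ʃi/, /ŋ/ → /ŋi/.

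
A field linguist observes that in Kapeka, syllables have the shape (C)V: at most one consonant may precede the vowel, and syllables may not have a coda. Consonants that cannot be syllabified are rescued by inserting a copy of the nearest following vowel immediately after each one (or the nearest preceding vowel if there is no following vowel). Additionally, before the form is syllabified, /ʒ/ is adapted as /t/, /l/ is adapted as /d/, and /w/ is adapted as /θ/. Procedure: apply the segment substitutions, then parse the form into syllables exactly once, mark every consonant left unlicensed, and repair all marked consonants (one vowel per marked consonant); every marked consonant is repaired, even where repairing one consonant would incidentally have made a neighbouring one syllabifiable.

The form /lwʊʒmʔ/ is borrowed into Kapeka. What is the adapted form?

dʊθʊtʊmʊʔʊ

Substitution: /l/ → /d/, /w/ → /θ/, /ʒ/ → /t/, giving /dθʊtmʔ/.
The consonants /d/, /t/, /m/, /ʔ/ cannot be parsed into a legal (C)V syllable (no codas are permitted; onsets are limited to one consonant).
Inserting the epenthetic vowel yields /d/ → /dʊ/, /t/ → /tʊ/, /m/ → /mʊ/, /ʔ/ → /ʔʊ/.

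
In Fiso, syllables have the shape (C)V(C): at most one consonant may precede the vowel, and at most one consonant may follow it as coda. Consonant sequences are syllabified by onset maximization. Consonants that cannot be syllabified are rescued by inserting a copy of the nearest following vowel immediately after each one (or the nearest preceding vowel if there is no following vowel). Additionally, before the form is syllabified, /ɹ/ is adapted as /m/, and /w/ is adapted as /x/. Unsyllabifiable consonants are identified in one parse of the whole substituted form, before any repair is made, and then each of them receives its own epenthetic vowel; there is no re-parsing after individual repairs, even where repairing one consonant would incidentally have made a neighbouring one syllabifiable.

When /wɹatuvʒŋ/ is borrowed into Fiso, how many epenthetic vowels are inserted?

After substitution the input is /xmatuvʒŋ/.
The unsyllabifiable consonants are /x/, /ʒ/, /ŋ/; each receives one epenthetic vowel.

3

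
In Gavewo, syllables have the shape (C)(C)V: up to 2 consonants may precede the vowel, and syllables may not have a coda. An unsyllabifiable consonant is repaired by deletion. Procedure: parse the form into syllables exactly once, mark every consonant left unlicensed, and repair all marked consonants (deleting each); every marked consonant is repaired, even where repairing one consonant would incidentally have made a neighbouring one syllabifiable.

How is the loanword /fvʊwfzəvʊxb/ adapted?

Under (C)(C)V, the unsyllabifiable consonants are /w/, /x/, /b/ (no codas are permitted; onsets may contain at most 2 consonants).
Each unlicensed consonant is deleted: /w/, /x/, /b/.

fvʊfzəvʊ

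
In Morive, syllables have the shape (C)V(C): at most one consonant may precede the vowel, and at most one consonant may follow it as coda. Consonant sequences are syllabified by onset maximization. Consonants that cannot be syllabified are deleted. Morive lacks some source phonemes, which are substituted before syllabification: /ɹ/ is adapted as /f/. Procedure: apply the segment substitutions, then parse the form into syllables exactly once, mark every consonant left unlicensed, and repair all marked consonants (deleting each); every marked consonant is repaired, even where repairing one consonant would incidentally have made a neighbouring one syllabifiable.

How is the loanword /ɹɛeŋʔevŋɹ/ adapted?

Substitution: /ɹ/ → /f/, giving /fɛeŋʔevŋf/.
The consonants /ŋ/, /f/ cannot be parsed into a legal (C)V(C) syllable (at most one coda consonant is licensed; onsets are limited to one consonant).
Deletion applies to /ŋ/, /f/.

fɛeŋʔev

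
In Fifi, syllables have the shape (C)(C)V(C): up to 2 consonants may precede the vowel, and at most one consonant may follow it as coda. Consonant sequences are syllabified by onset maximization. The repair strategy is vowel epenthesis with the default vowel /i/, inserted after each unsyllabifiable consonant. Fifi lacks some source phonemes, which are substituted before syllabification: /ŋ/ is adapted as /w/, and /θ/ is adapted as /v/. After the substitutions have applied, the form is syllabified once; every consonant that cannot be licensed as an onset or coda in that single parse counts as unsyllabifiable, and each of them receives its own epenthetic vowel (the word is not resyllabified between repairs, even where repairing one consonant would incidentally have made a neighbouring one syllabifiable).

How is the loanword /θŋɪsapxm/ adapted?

vwɪsapximi

Substitution: /θ/ → /v/, /ŋ/ → /w/, giving /vwɪsapxm/.
The consonants /x/, /m/ cannot be parsed into a legal (C)(C)V(C) syllable (at most one coda consonant is licensed; onsets may contain at most 2 consonants).
Inserting the epenthetic vowel yields /x/ → /xi/, /m/ → /mi/.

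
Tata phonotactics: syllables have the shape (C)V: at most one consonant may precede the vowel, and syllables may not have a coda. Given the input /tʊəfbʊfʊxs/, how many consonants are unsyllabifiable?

3

Under (C)V, the unsyllabifiable consonants are /f/, /x/, /s/ (no codas are permitted; onsets are limited to one consonant).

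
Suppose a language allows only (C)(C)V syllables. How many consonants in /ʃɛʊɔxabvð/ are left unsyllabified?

3

The consonants /b/, /v/, /ð/ cannot be parsed into a legal (C)(C)V syllable (no codas are permitted; onsets may contain at most 2 consonants).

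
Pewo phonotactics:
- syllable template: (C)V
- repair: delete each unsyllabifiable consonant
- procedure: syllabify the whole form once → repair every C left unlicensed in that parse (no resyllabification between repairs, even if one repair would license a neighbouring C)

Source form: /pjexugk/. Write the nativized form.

jexu

Syllabifying with onset maximization leaves /p/, /g/, /k/ stranded (no codas are permitted; onsets are limited to one consonant).
Each unlicensed consonant is deleted: /p/, /g/, /k/.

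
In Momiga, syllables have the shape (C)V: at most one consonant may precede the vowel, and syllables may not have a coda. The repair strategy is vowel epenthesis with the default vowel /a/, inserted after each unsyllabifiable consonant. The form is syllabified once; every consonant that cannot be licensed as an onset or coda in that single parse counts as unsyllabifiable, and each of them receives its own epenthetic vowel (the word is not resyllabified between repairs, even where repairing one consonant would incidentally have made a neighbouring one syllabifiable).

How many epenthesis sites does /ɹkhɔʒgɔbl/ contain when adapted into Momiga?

The unsyllabifiable consonants are /ɹ/, /k/, /ʒ/, /b/, /l/; each receives one epenthetic vowel.

5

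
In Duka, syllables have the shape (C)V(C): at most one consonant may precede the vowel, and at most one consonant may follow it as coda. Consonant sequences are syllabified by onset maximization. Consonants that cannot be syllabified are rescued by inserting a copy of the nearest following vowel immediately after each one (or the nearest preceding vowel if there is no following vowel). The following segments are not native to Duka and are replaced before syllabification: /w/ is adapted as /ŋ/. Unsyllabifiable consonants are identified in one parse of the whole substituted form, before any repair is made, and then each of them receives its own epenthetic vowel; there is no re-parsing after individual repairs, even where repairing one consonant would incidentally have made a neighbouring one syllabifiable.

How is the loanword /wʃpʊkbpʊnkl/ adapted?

Substitution: /w/ → /ŋ/, giving /ŋʃpʊkbpʊnkl/.
The consonants /ŋ/, /ʃ/, /b/, /k/, /l/ cannot be parsed into a legal (C)V(C) syllable (at most one coda consonant is licensed; onsets are limited to one consonant).
Each unlicensed consonant becomes the onset of a new syllable: /ŋ/ → /ŋʊ/, /ʃ/ → /ʃʊ/, /b/ → /bʊ/, /k/ → /kʊ/, /l/ → /lʊ/.

ŋʊʃʊpʊkbʊpʊnkʊlʊ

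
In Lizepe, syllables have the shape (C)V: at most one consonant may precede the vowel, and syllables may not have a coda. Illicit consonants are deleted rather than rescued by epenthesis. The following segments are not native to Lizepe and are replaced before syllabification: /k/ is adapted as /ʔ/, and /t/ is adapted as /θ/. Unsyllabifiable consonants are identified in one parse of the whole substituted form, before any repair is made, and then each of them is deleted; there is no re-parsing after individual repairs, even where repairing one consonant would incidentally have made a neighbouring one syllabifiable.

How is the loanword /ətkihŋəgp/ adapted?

Substitution: /t/ → /θ/, /k/ → /ʔ/, giving /əθʔihŋəgp/.
The consonants /θ/, /h/, /g/, /p/ cannot be parsed into a legal (C)V syllable (no codas are permitted; onsets are limited to one consonant).
Deletion applies to /θ/, /h/, /g/, /p/.

əʔiŋə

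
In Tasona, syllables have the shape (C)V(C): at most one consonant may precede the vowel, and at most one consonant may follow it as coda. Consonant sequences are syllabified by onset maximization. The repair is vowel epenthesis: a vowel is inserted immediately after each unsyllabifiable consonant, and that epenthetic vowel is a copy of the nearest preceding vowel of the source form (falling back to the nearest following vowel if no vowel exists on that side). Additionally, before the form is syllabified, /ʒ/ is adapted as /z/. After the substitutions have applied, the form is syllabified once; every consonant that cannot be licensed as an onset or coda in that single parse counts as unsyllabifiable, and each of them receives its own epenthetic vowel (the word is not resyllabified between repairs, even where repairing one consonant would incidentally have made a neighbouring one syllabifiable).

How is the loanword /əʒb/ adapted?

Substitution: /ʒ/ → /z/, giving /əzb/.
The consonants /b/ cannot be parsed into a legal (C)V(C) syllable (at most one coda consonant is licensed; onsets are limited to one consonant).
Epenthesis after each stranded consonant: /b/ → /bə/.

əzbə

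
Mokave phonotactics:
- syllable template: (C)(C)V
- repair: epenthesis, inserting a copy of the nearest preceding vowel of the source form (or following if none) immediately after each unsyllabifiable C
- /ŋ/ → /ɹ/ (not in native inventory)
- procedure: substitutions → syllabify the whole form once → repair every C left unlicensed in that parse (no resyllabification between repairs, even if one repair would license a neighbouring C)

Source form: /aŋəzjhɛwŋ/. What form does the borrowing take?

Substitution: /ŋ/ → /ɹ/, giving /aɹəzjhɛwɹ/.
The consonants /z/, /w/, /ɹ/ cannot be parsed into a legal (C)(C)V syllable (no codas are permitted; onsets may contain at most 2 consonants).
Each unlicensed consonant becomes the onset of a new syllable: /z/ → /zə/, /w/ → /wɛ/, /ɹ/ → /ɹɛ/.

aɹəzəjhɛwɛɹɛ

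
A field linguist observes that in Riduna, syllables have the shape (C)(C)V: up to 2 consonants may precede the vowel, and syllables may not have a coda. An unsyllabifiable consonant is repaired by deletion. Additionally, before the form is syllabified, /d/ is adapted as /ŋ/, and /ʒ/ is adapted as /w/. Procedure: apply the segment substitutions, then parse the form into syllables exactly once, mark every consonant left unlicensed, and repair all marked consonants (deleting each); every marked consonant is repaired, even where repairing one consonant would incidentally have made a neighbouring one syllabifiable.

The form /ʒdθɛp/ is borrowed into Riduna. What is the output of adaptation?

Substitution: /ʒ/ → /w/, /d/ → /ŋ/, giving /wŋθɛp/.
Under (C)(C)V, the unsyllabifiable consonants are /w/, /p/ (no codas are permitted; onsets may contain at most 2 consonants).
Deleting the stranded consonants removes /w/, /p/.

ŋθɛ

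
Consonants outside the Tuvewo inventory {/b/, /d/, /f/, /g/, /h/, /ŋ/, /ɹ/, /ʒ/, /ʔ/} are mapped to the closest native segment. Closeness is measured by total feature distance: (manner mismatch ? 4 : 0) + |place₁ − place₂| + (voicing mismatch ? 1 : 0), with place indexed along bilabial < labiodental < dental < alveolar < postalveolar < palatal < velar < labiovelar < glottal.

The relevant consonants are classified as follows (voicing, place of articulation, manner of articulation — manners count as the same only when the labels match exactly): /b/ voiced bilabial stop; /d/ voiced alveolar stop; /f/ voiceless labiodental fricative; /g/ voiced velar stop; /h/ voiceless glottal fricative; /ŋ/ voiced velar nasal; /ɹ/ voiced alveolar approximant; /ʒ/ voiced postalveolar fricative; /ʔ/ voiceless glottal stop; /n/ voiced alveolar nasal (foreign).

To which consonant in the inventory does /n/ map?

ŋ

/ŋ/ is closest: same manner (nasal), place distance 3 (alveolar→velar), same voicing; total 3. Next closest is /d/ at distance 4.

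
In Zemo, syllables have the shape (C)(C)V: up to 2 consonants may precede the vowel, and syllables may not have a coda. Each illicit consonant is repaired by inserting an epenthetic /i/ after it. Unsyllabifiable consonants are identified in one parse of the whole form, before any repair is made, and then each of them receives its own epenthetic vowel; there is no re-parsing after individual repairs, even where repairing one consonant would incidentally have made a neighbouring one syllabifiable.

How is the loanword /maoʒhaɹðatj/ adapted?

maoʒhaɹðatiji

Under (C)(C)V, the unsyllabifiable consonants are /t/, /j/ (no codas are permitted; onsets may contain at most 2 consonants).
Each unlicensed consonant becomes the onset of a new syllable: /t/ → /ti/, /j/ → /ji/.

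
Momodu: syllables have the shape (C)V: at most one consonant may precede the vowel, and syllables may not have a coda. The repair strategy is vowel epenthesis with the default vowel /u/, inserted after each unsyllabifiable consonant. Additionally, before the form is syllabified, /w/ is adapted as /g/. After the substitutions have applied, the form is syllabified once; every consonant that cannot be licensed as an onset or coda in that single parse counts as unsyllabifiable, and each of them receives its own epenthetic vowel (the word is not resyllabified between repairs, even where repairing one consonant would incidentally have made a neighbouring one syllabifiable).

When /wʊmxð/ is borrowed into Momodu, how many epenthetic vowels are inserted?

After substitution the input is /gʊmxð/.
The unsyllabifiable consonants are /m/, /x/, /ð/; each receives one epenthetic vowel.

3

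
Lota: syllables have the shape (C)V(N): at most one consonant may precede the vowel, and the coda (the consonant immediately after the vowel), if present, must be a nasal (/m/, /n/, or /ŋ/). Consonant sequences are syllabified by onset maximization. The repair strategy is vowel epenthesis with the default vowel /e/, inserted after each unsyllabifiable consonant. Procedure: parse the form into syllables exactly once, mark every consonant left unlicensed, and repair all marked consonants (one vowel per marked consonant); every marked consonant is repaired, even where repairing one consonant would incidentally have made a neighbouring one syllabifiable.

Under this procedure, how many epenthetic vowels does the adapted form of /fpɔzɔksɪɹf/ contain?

The unsyllabifiable consonants are /f/, /k/, /ɹ/, /f/; each receives one epenthetic vowel.

4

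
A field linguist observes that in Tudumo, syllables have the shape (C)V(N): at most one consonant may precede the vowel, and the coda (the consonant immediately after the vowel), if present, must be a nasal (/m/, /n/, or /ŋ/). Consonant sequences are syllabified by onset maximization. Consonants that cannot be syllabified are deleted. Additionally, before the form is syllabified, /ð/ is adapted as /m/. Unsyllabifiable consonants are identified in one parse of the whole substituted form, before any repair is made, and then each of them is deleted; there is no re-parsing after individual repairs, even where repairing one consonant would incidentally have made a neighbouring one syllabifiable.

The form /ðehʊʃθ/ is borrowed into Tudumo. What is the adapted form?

Substitution: /ð/ → /m/, giving /mehʊʃθ/.
The consonants /ʃ/, /θ/ cannot be parsed into a legal (C)V(N) syllable (only a nasal (/m/, /n/, or /ŋ/) is licensed in coda position; onsets are limited to one consonant).
Deletion applies to /ʃ/, /θ/.

mehʊ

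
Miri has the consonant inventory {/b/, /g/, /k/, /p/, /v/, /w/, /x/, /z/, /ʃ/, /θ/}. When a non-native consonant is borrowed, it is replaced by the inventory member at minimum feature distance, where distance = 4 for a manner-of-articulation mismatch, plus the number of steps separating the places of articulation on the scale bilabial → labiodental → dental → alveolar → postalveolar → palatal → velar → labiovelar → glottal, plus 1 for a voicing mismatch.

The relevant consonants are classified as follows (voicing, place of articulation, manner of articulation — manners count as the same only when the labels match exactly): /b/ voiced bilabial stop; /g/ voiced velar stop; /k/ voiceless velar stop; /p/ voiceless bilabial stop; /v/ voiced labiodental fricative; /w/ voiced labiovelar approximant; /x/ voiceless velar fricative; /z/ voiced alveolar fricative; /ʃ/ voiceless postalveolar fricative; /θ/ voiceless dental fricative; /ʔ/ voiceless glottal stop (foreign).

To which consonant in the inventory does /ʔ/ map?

/k/ is closest: same manner (stop), place distance 2 (glottal→velar), same voicing; total 2. Next closest is /g/ at distance 3.

k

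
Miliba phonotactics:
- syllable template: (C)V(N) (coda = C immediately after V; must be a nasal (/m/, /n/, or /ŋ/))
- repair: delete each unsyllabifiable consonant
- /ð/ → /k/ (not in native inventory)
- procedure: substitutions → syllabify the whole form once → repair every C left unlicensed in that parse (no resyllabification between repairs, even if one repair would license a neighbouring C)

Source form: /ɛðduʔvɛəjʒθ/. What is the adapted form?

Substitution: /ð/ → /k/, giving /ɛkduʔvɛəjʒθ/.
Syllabifying with onset maximization leaves /k/, /ʔ/, /j/, /ʒ/, /θ/ stranded (only a nasal (/m/, /n/, or /ŋ/) is licensed in coda position; onsets are limited to one consonant).
Deletion applies to /k/, /ʔ/, /j/, /ʒ/, /θ/.

ɛduvɛə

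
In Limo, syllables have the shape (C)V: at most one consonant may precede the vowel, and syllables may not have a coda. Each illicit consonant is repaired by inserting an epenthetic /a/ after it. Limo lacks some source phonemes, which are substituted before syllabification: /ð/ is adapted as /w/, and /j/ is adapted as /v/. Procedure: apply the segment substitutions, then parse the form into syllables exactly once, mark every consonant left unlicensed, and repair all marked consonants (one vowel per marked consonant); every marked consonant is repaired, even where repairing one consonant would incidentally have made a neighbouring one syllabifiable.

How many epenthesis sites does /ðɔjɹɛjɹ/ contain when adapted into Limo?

3

After substitution the input is /wɔvɹɛvɹ/.
The unsyllabifiable consonants are /v/, /v/, /ɹ/; each receives one epenthetic vowel.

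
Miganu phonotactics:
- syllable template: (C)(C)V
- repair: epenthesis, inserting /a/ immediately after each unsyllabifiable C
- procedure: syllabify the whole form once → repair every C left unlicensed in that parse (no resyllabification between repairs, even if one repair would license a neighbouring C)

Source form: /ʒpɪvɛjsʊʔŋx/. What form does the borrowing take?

ʒpɪvɛjsʊʔaŋaxa

Under (C)(C)V, the unsyllabifiable consonants are /ʔ/, /ŋ/, /x/ (no codas are permitted; onsets may contain at most 2 consonants).
Epenthesis after each stranded consonant: /ʔ/ → /ʔa/, /ŋ/ → /ŋa/, /x/ → /xa/.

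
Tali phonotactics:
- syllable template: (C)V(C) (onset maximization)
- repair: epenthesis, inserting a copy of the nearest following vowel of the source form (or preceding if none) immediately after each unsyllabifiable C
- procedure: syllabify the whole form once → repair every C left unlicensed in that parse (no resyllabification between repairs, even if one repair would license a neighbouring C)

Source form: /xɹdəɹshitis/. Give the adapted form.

The consonants /x/, /ɹ/, /s/ cannot be parsed into a legal (C)V(C) syllable (at most one coda consonant is licensed; onsets are limited to one consonant).
Epenthesis after each stranded consonant: /x/ → /xə/, /ɹ/ → /ɹə/, /s/ → /si/.

xəɹədəɹsihitis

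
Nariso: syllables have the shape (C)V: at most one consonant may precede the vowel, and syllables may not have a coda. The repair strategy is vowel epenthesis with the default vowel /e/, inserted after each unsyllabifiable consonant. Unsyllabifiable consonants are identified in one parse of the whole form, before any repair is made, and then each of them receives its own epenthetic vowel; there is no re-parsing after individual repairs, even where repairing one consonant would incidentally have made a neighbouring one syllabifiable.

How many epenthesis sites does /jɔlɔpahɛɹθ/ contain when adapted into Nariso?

The unsyllabifiable consonants are /ɹ/, /θ/; each receives one epenthetic vowel.

2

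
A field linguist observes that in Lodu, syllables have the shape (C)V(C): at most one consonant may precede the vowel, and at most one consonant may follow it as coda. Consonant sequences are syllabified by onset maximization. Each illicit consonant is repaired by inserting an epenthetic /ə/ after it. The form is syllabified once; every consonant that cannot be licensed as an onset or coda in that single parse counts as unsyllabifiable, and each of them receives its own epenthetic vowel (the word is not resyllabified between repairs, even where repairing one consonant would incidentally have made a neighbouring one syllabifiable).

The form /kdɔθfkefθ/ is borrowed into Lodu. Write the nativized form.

kədɔθfəkefθə

The consonants /k/, /f/, /θ/ cannot be parsed into a legal (C)V(C) syllable (at most one coda consonant is licensed; onsets are limited to one consonant).
Epenthesis after each stranded consonant: /k/ → /kə/, /f/ → /fə/, /θ/ → /θə/.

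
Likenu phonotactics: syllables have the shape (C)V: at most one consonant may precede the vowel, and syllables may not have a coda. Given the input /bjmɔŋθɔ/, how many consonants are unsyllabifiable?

The consonants /b/, /j/, /ŋ/ cannot be parsed into a legal (C)V syllable (no codas are permitted; onsets are limited to one consonant).

3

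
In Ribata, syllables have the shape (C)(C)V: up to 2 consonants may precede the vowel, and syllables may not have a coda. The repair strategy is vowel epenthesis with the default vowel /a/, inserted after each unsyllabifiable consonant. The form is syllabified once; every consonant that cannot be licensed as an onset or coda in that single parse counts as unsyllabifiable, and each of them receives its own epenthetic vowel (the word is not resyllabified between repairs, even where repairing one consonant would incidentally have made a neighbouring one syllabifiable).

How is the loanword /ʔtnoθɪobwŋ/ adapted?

The consonants /ʔ/, /b/, /w/, /ŋ/ cannot be parsed into a legal (C)(C)V syllable (no codas are permitted; onsets may contain at most 2 consonants).
Each unlicensed consonant becomes the onset of a new syllable: /ʔ/ → /ʔa/, /b/ → /ba/, /w/ → /wa/, /ŋ/ → /ŋa/.

ʔatnoθɪobawaŋa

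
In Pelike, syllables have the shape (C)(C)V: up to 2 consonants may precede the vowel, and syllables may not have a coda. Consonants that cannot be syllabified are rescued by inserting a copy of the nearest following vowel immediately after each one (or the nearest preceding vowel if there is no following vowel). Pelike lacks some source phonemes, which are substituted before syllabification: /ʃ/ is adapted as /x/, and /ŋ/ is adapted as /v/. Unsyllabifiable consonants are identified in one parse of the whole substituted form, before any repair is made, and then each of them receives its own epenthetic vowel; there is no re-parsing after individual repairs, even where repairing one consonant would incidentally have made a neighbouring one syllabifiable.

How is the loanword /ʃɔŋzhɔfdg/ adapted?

Substitution: /ʃ/ → /x/, /ŋ/ → /v/, giving /xɔvzhɔfdg/.
Under (C)(C)V, the unsyllabifiable consonants are /v/, /f/, /d/, /g/ (no codas are permitted; onsets may contain at most 2 consonants).
Inserting the epenthetic vowel yields /v/ → /vɔ/, /f/ → /fɔ/, /d/ → /dɔ/, /g/ → /gɔ/.

xɔvɔzhɔfɔdɔgɔ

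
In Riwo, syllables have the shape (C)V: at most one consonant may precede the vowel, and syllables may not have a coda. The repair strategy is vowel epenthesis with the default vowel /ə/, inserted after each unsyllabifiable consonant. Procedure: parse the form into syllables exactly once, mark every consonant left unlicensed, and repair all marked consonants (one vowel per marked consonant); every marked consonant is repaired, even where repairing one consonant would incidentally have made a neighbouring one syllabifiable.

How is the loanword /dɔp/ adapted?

dɔpə

Under (C)V, the unsyllabifiable consonants are /p/ (no codas are permitted; onsets are limited to one consonant).
Each unlicensed consonant becomes the onset of a new syllable: /p/ → /pə/.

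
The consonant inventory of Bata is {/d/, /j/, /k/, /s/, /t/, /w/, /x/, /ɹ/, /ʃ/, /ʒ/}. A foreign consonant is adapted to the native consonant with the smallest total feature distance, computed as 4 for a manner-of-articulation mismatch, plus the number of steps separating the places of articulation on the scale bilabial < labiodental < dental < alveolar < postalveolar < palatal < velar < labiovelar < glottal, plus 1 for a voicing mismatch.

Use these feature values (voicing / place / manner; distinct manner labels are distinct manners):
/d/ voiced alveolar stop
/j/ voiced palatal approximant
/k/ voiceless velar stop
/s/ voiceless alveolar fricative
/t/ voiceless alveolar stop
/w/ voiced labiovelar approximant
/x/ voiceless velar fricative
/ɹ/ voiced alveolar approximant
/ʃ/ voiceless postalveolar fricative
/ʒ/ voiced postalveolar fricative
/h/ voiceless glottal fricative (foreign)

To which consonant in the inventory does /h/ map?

/x/ is closest: same manner (fricative), place distance 2 (glottal→velar), same voicing; total 2. Next closest is /ʃ/ at distance 4.

x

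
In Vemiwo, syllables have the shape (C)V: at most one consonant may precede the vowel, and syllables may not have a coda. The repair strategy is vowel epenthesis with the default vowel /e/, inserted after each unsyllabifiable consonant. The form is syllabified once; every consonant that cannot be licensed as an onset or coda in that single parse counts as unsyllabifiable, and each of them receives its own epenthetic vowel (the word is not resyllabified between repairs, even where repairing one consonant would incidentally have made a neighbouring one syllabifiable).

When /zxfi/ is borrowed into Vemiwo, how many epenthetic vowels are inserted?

The unsyllabifiable consonants are /z/, /x/; each receives one epenthetic vowel.

2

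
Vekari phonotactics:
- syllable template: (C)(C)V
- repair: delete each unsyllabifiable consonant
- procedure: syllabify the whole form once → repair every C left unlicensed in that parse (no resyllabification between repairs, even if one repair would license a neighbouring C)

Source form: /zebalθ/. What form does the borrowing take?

zeba

Under (C)(C)V, the unsyllabifiable consonants are /l/, /θ/ (no codas are permitted; onsets may contain at most 2 consonants).
Each unlicensed consonant is deleted: /l/, /θ/.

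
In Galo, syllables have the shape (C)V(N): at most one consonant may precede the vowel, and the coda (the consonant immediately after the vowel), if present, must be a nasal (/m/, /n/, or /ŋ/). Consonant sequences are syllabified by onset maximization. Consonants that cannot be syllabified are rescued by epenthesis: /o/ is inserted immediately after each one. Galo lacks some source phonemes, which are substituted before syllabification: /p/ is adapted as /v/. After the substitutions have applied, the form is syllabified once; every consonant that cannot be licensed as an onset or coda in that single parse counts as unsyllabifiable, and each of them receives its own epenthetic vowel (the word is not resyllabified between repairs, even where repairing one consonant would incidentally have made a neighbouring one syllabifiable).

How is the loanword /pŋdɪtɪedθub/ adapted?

Substitution: /p/ → /v/, giving /vŋdɪtɪedθub/.
Under (C)V(N), the unsyllabifiable consonants are /v/, /ŋ/, /d/, /b/ (only a nasal (/m/, /n/, or /ŋ/) is licensed in coda position; onsets are limited to one consonant).
Each unlicensed consonant becomes the onset of a new syllable: /v/ → /vo/, /ŋ/ → /ŋo/, /d/ → /do/, /b/ → /bo/.

voŋodɪtɪedoθubo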